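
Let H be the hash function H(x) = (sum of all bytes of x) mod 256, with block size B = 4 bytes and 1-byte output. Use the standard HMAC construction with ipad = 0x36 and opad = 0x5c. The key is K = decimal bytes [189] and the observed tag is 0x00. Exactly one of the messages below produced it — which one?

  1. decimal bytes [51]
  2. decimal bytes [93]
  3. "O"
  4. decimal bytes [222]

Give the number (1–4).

Key decimal bytes [189] = bd is 1 byte ≤ B = 4; zero-pad to 4 bytes: K' = bd 00 00 00.
K' ⊕ ipad = 8b 36 36 36; K' ⊕ opad = e1 5c 5c 5c.
m1: inner = H(8b 36 36 36 33) = 60; tag = H(e1 5c 5c 5c 60) = 55
m2: inner = H(8b 36 36 36 5d) = 8a; tag = H(e1 5c 5c 5c 8a) = 7f
m3: inner = H(8b 36 36 36 4f) = 7c; tag = H(e1 5c 5c 5c 7c) = 71
m4: inner = H(8b 36 36 36 de) = 0b; tag = H(e1 5c 5c 5c 0b) = 00 ← matches

4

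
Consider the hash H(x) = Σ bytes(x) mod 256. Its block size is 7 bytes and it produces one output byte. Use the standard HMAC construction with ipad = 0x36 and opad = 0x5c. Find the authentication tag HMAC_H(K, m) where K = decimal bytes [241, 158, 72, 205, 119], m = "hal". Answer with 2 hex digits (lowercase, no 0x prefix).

c1

Key decimal bytes [241, 158, 72, 205, 119] = f1 9e 48 cd 77 is 5 bytes ≤ B = 7; zero-pad to 7 bytes: K' = f1 9e 48 cd 77 00 00.
K' ⊕ ipad = c7 a8 7e fb 41 36 36.  K' ⊕ opad = ad c2 14 91 2b 5c 5c.
Inner input = (K'⊕ipad) ∥ m = c7 a8 7e fb 41 36 36 ∥ 68 61 6c.
Inner hash: sum = 199+168+126+251+65+54+54+104+97+108 = 1226; mod 256 = 202 → ca.
Outer input = (K'⊕opad) ∥ inner = ad c2 14 91 2b 5c 5c ∥ ca.
Outer hash (tag): sum = 173+194+20+145+43+92+92+202 = 961; mod 256 = 193 → c1.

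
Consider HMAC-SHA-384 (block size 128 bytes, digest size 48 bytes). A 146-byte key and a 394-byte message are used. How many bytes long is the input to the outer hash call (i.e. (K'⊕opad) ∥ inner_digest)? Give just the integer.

176

Key is 146 > 128 bytes, so it is hashed to 48 bytes then zero-padded to 128: |K'| = 128.
Outer input = (K'⊕opad) ∥ H(inner) → 128 + 48 = 176 bytes.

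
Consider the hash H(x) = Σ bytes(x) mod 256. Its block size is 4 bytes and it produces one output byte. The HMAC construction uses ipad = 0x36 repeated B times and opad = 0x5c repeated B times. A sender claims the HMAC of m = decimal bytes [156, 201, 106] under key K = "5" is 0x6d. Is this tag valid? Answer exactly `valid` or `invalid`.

invalid

Key "5" = 35 is 1 byte ≤ B = 4; zero-pad to 4 bytes: K' = 35 00 00 00.
K' ⊕ ipad = 03 36 36 36; K' ⊕ opad = 69 5c 5c 5c.
Inner hash: sum = 3+54+54+54+156+201+106 = 628; mod 256 = 116 → 74.
Outer hash (recomputed tag): sum = 105+92+92+92+116 = 497; mod 256 = 241 → f1.
Recomputed tag = f1; claimed = 6d → mismatch.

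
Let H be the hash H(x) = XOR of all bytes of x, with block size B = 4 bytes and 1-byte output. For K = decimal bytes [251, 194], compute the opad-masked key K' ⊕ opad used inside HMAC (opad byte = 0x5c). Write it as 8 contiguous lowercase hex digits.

Key decimal bytes [251, 194] = fb c2 is 2 bytes ≤ B = 4; zero-pad to 4 bytes: K' = fb c2 00 00.
XOR each byte with 0x5c: fb⊕5c=a7, c2⊕5c=9e, 00⊕5c=5c, 00⊕5c=5c.

a79e5c5c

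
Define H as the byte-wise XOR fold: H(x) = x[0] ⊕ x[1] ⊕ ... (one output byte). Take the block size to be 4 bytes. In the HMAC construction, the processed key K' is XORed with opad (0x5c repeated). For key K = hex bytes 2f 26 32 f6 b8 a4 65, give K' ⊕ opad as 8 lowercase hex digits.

e85c5c5c

Key hex bytes 2f 26 32 f6 b8 a4 65 is 7 bytes > B = 4, so hash it first: H(key) = b4, then zero-pad to 4 bytes: K' = b4 00 00 00.
XOR each byte with 0x5c: b4⊕5c=e8, 00⊕5c=5c, 00⊕5c=5c, 00⊕5c=5c.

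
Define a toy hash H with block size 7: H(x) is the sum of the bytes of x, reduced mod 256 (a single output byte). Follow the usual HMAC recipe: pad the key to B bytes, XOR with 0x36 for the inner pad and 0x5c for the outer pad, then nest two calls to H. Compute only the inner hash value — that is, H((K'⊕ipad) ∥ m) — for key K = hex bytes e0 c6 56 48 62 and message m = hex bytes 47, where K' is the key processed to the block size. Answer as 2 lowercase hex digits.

ab

Key hex bytes e0 c6 56 48 62 is 5 bytes ≤ B = 7; zero-pad to 7 bytes: K' = e0 c6 56 48 62 00 00.
K' ⊕ ipad = d6 f0 60 7e 54 36 36.
Inner input = d6 f0 60 7e 54 36 36 ∥ 47.
Inner hash: sum = 214+240+96+126+84+54+54+71 = 939; mod 256 = 171 → ab.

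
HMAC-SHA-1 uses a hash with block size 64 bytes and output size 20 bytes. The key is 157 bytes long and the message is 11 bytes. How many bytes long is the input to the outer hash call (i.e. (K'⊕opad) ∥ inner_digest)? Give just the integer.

Key is 157 > 64 bytes, so it is hashed to 20 bytes then zero-padded to 64: |K'| = 64.
Outer input = (K'⊕opad) ∥ H(inner) → 64 + 20 = 84 bytes.

84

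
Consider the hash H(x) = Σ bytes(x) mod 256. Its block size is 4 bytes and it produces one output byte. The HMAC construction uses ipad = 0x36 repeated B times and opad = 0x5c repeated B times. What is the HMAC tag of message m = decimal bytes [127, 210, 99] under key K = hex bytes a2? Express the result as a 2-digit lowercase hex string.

Key hex bytes a2 is 1 byte ≤ B = 4; zero-pad to 4 bytes: K' = a2 00 00 00.
K' ⊕ ipad = 94 36 36 36.  K' ⊕ opad = fe 5c 5c 5c.
Inner input = (K'⊕ipad) ∥ m = 94 36 36 36 ∥ 7f d2 63.
Inner hash: sum = 148+54+54+54+127+210+99 = 746; mod 256 = 234 → ea.
Outer input = (K'⊕opad) ∥ inner = fe 5c 5c 5c ∥ ea.
Outer hash (tag): sum = 254+92+92+92+234 = 764; mod 256 = 252 → fc.

fc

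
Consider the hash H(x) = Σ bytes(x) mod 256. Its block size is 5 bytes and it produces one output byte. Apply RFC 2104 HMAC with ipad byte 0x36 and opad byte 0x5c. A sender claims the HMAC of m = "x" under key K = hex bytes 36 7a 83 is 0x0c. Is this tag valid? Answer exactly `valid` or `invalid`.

Key hex bytes 36 7a 83 is 3 bytes ≤ B = 5; zero-pad to 5 bytes: K' = 36 7a 83 00 00.
K' ⊕ ipad = 00 4c b5 36 36; K' ⊕ opad = 6a 26 df 5c 5c.
Inner hash: sum = 0+76+181+54+54+120 = 485; mod 256 = 229 → e5.
Outer hash (recomputed tag): sum = 106+38+223+92+92+229 = 780; mod 256 = 12 → 0c.
Recomputed tag = 0c; claimed = 0c → match.

valid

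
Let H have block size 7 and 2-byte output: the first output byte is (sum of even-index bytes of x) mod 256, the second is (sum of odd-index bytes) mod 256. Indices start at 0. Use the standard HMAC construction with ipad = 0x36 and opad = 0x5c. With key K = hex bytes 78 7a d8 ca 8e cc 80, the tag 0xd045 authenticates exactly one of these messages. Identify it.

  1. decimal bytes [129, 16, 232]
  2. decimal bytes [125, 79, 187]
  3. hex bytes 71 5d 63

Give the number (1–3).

2

Key hex bytes 78 7a d8 ca 8e cc 80 is exactly B = 7 bytes: K' = 78 7a d8 ca 8e cc 80.
K' ⊕ ipad = 4e 4c ee fc b8 fa b6; K' ⊕ opad = 24 26 84 96 d2 90 dc.
m1: inner = H(4e 4c ee fc b8 fa b6 81 10 e8) = ba ab; tag = H(24 26 84 96 d2 90 dc ba ab) = 0106
m2: inner = H(4e 4c ee fc b8 fa b6 7d 4f bb) = f9 7a; tag = H(24 26 84 96 d2 90 dc f9 7a) = d045 ← matches
m3: inner = H(4e 4c ee fc b8 fa b6 71 5d 63) = 07 16; tag = H(24 26 84 96 d2 90 dc 07 16) = 6c53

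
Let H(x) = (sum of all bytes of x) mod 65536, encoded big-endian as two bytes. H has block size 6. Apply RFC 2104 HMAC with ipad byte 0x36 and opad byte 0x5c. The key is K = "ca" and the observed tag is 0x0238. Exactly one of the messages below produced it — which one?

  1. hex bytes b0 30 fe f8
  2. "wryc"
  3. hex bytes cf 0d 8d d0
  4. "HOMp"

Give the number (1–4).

2

Key "ca" = 63 61 is 2 bytes ≤ B = 6; zero-pad to 6 bytes: K' = 63 61 00 00 00 00.
K' ⊕ ipad = 55 57 36 36 36 36; K' ⊕ opad = 3f 3d 5c 5c 5c 5c.
m1: inner = H(55 57 36 36 36 36 b0 30 fe f8) = 04 5a; tag = H(3f 3d 5c 5c 5c 5c 04 5a) = 024a
m2: inner = H(55 57 36 36 36 36 77 72 79 63) = 03 49; tag = H(3f 3d 5c 5c 5c 5c 03 49) = 0238 ← matches
m3: inner = H(55 57 36 36 36 36 cf 0d 8d d0) = 03 bd; tag = H(3f 3d 5c 5c 5c 5c 03 bd) = 02ac
m4: inner = H(55 57 36 36 36 36 48 4f 4d 70) = 02 d8; tag = H(3f 3d 5c 5c 5c 5c 02 d8) = 02c6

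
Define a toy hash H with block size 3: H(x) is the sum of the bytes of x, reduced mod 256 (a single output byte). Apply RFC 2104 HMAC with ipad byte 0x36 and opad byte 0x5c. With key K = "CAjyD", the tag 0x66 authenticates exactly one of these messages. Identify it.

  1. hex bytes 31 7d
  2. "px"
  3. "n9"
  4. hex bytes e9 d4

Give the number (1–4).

1

Key "CAjyD" = 43 41 6a 79 44 is 5 bytes > B = 3, so hash it first: H(key) = ab, then zero-pad to 3 bytes: K' = ab 00 00.
K' ⊕ ipad = 9d 36 36; K' ⊕ opad = f7 5c 5c.
m1: inner = H(9d 36 36 31 7d) = b7; tag = H(f7 5c 5c b7) = 66 ← matches
m2: inner = H(9d 36 36 70 78) = f1; tag = H(f7 5c 5c f1) = a0
m3: inner = H(9d 36 36 6e 39) = b0; tag = H(f7 5c 5c b0) = 5f
m4: inner = H(9d 36 36 e9 d4) = c6; tag = H(f7 5c 5c c6) = 75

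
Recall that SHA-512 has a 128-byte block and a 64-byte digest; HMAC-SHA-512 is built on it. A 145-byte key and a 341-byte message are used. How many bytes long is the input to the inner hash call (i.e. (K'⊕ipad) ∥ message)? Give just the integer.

Key is 145 > 128 bytes, so it is hashed to 64 bytes then zero-padded to 128: |K'| = 128.
Inner input = (K'⊕ipad) ∥ m → 128 + 341 = 469 bytes.

469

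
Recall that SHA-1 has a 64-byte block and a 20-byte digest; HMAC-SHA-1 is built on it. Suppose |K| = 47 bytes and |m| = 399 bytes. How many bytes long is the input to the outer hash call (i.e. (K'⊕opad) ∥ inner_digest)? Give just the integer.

Key is 47 ≤ 64 bytes, zero-padded: |K'| = 64.
Outer input = (K'⊕opad) ∥ H(inner) → 64 + 20 = 84 bytes.

84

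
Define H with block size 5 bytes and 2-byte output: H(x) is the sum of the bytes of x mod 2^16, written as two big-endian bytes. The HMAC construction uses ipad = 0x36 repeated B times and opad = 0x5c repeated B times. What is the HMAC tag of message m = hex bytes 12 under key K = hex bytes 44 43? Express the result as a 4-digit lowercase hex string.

Key hex bytes 44 43 is 2 bytes ≤ B = 5; zero-pad to 5 bytes: K' = 44 43 00 00 00.
K' ⊕ ipad = 72 75 36 36 36.  K' ⊕ opad = 18 1f 5c 5c 5c.
Inner input = (K'⊕ipad) ∥ m = 72 75 36 36 36 ∥ 12.
Inner hash: sum = 114+117+54+54+54+18 = 411 → 01 9b.
Outer input = (K'⊕opad) ∥ inner = 18 1f 5c 5c 5c ∥ 01 9b.
Outer hash (tag): sum = 24+31+92+92+92+1+155 = 487 → 01 e7.

01e7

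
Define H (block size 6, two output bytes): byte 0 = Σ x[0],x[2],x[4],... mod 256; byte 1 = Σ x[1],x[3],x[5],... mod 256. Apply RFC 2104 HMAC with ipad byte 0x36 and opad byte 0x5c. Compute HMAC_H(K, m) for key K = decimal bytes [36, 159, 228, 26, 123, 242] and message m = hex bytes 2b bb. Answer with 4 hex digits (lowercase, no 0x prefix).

b30b

Key decimal bytes [36, 159, 228, 26, 123, 242] = 24 9f e4 1a 7b f2 is exactly B = 6 bytes: K' = 24 9f e4 1a 7b f2.
K' ⊕ ipad = 12 a9 d2 2c 4d c4.  K' ⊕ opad = 78 c3 b8 46 27 ae.
Inner input = (K'⊕ipad) ∥ m = 12 a9 d2 2c 4d c4 ∥ 2b bb.
Inner hash: even-index sum = 348 mod 256 = 92; odd-index sum = 596 mod 256 = 84 → 5c 54.
Outer input = (K'⊕opad) ∥ inner = 78 c3 b8 46 27 ae ∥ 5c 54.
Outer hash (tag): even-index sum = 435 mod 256 = 179; odd-index sum = 523 mod 256 = 11 → b3 0b.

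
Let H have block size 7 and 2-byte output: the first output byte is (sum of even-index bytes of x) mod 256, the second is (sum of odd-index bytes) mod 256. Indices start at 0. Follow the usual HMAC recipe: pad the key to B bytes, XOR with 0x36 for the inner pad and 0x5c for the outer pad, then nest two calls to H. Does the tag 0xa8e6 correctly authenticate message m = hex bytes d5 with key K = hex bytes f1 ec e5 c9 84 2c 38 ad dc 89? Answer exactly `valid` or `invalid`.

Key hex bytes f1 ec e5 c9 84 2c 38 ad dc 89 is 10 bytes > B = 7, so hash it first: H(key) = 6e 17, then zero-pad to 7 bytes: K' = 6e 17 00 00 00 00 00.
K' ⊕ ipad = 58 21 36 36 36 36 36; K' ⊕ opad = 32 4b 5c 5c 5c 5c 5c.
Inner hash: even-index sum = 250 mod 256 = 250; odd-index sum = 354 mod 256 = 98 → fa 62.
Outer hash (recomputed tag): even-index sum = 424 mod 256 = 168; odd-index sum = 509 mod 256 = 253 → a8 fd.
Recomputed tag = a8fd; claimed = a8e6 → mismatch.

invalid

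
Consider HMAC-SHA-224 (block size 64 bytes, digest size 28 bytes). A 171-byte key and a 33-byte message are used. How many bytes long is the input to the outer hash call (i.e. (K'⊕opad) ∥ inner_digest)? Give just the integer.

92

Key is 171 > 64 bytes, so it is hashed to 28 bytes then zero-padded to 64: |K'| = 64.
Outer input = (K'⊕opad) ∥ H(inner) → 64 + 28 = 92 bytes.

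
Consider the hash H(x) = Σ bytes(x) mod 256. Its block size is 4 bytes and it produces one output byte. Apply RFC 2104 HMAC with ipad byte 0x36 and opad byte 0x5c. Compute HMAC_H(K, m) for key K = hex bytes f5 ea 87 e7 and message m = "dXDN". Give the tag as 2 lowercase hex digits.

Key hex bytes f5 ea 87 e7 is exactly B = 4 bytes: K' = f5 ea 87 e7.
K' ⊕ ipad = c3 dc b1 d1.  K' ⊕ opad = a9 b6 db bb.
Inner input = (K'⊕ipad) ∥ m = c3 dc b1 d1 ∥ 64 58 44 4e.
Inner hash: sum = 195+220+177+209+100+88+68+78 = 1135; mod 256 = 111 → 6f.
Outer input = (K'⊕opad) ∥ inner = a9 b6 db bb ∥ 6f.
Outer hash (tag): sum = 169+182+219+187+111 = 868; mod 256 = 100 → 64.

64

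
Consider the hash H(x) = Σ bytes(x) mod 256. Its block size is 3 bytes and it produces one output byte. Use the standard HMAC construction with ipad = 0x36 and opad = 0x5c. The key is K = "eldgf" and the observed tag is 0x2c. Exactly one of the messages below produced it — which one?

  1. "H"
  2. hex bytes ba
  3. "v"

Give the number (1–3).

Key "eldgf" = 65 6c 64 67 66 is 5 bytes > B = 3, so hash it first: H(key) = 02, then zero-pad to 3 bytes: K' = 02 00 00.
K' ⊕ ipad = 34 36 36; K' ⊕ opad = 5e 5c 5c.
m1: inner = H(34 36 36 48) = e8; tag = H(5e 5c 5c e8) = fe
m2: inner = H(34 36 36 ba) = 5a; tag = H(5e 5c 5c 5a) = 70
m3: inner = H(34 36 36 76) = 16; tag = H(5e 5c 5c 16) = 2c ← matches

3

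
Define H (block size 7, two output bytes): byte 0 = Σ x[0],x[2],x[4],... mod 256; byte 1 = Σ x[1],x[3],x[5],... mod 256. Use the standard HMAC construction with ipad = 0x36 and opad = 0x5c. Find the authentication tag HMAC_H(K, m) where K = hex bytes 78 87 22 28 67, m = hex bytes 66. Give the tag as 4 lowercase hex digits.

Key hex bytes 78 87 22 28 67 is 5 bytes ≤ B = 7; zero-pad to 7 bytes: K' = 78 87 22 28 67 00 00.
K' ⊕ ipad = 4e b1 14 1e 51 36 36.  K' ⊕ opad = 24 db 7e 74 3b 5c 5c.
Inner input = (K'⊕ipad) ∥ m = 4e b1 14 1e 51 36 36 ∥ 66.
Inner hash: even-index sum = 233 mod 256 = 233; odd-index sum = 363 mod 256 = 107 → e9 6b.
Outer input = (K'⊕opad) ∥ inner = 24 db 7e 74 3b 5c 5c ∥ e9 6b.
Outer hash (tag): even-index sum = 420 mod 256 = 164; odd-index sum = 660 mod 256 = 148 → a4 94.

a494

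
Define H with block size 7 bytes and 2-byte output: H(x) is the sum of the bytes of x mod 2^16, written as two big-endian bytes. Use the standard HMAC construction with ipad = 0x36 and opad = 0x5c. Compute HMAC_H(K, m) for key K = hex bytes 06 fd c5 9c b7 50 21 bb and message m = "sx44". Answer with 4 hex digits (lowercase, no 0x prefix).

0246

Key hex bytes 06 fd c5 9c b7 50 21 bb is 8 bytes > B = 7, so hash it first: H(key) = 04 47, then zero-pad to 7 bytes: K' = 04 47 00 00 00 00 00.
K' ⊕ ipad = 32 71 36 36 36 36 36.  K' ⊕ opad = 58 1b 5c 5c 5c 5c 5c.
Inner input = (K'⊕ipad) ∥ m = 32 71 36 36 36 36 36 ∥ 73 78 34 34.
Inner hash: sum = 50+113+54+54+54+54+54+115+120+52+52 = 772 → 03 04.
Outer input = (K'⊕opad) ∥ inner = 58 1b 5c 5c 5c 5c 5c ∥ 03 04.
Outer hash (tag): sum = 88+27+92+92+92+92+92+3+4 = 582 → 02 46.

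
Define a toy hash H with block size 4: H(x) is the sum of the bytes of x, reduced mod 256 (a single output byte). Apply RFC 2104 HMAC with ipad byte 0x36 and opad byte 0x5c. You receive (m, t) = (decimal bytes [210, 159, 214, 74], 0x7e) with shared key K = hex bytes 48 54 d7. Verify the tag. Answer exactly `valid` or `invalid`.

invalid

Key hex bytes 48 54 d7 is 3 bytes ≤ B = 4; zero-pad to 4 bytes: K' = 48 54 d7 00.
K' ⊕ ipad = 7e 62 e1 36; K' ⊕ opad = 14 08 8b 5c.
Inner hash: sum = 126+98+225+54+210+159+214+74 = 1160; mod 256 = 136 → 88.
Outer hash (recomputed tag): sum = 20+8+139+92+136 = 395; mod 256 = 139 → 8b.
Recomputed tag = 8b; claimed = 7e → mismatch.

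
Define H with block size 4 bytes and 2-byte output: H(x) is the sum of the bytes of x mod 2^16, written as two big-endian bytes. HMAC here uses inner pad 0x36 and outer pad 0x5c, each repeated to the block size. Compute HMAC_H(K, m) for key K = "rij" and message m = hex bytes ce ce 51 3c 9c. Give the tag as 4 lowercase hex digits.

01f2

Key "rij" = 72 69 6a is 3 bytes ≤ B = 4; zero-pad to 4 bytes: K' = 72 69 6a 00.
K' ⊕ ipad = 44 5f 5c 36.  K' ⊕ opad = 2e 35 36 5c.
Inner input = (K'⊕ipad) ∥ m = 44 5f 5c 36 ∥ ce ce 51 3c 9c.
Inner hash: sum = 68+95+92+54+206+206+81+60+156 = 1018 → 03 fa.
Outer input = (K'⊕opad) ∥ inner = 2e 35 36 5c ∥ 03 fa.
Outer hash (tag): sum = 46+53+54+92+3+250 = 498 → 01 f2.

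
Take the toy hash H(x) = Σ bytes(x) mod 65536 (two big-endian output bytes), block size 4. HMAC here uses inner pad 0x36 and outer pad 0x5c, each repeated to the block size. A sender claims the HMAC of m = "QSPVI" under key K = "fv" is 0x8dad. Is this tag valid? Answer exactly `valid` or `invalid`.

Key "fv" = 66 76 is 2 bytes ≤ B = 4; zero-pad to 4 bytes: K' = 66 76 00 00.
K' ⊕ ipad = 50 40 36 36; K' ⊕ opad = 3a 2a 5c 5c.
Inner hash: sum = 80+64+54+54+81+83+80+86+73 = 655 → 02 8f.
Outer hash (recomputed tag): sum = 58+42+92+92+2+143 = 429 → 01 ad.
Recomputed tag = 01ad; claimed = 8dad → mismatch.

invalid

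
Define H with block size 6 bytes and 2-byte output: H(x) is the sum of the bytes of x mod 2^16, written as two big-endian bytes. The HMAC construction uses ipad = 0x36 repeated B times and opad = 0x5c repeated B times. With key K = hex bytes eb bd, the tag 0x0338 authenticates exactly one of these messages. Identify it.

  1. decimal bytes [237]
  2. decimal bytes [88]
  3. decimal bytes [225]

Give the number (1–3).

Key hex bytes eb bd is 2 bytes ≤ B = 6; zero-pad to 6 bytes: K' = eb bd 00 00 00 00.
K' ⊕ ipad = dd 8b 36 36 36 36; K' ⊕ opad = b7 e1 5c 5c 5c 5c.
m1: inner = H(dd 8b 36 36 36 36 ed) = 03 2d; tag = H(b7 e1 5c 5c 5c 5c 03 2d) = 0338 ← matches
m2: inner = H(dd 8b 36 36 36 36 58) = 02 98; tag = H(b7 e1 5c 5c 5c 5c 02 98) = 03a2
m3: inner = H(dd 8b 36 36 36 36 e1) = 03 21; tag = H(b7 e1 5c 5c 5c 5c 03 21) = 032c

1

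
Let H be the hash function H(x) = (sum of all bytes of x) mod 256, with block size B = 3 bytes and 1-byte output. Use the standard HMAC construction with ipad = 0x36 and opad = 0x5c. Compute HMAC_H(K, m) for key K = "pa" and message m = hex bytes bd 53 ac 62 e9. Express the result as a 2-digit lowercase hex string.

Key "pa" = 70 61 is 2 bytes ≤ B = 3; zero-pad to 3 bytes: K' = 70 61 00.
K' ⊕ ipad = 46 57 36.  K' ⊕ opad = 2c 3d 5c.
Inner input = (K'⊕ipad) ∥ m = 46 57 36 ∥ bd 53 ac 62 e9.
Inner hash: sum = 70+87+54+189+83+172+98+233 = 986; mod 256 = 218 → da.
Outer input = (K'⊕opad) ∥ inner = 2c 3d 5c ∥ da.
Outer hash (tag): sum = 44+61+92+218 = 415; mod 256 = 159 → 9f.

9f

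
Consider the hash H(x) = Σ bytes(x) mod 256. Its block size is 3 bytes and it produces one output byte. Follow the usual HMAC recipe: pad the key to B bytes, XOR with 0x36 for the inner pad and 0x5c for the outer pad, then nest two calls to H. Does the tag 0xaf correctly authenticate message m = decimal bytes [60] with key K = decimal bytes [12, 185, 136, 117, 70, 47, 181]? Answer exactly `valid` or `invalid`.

Key decimal bytes [12, 185, 136, 117, 70, 47, 181] = 0c b9 88 75 46 2f b5 is 7 bytes > B = 3, so hash it first: H(key) = ec, then zero-pad to 3 bytes: K' = ec 00 00.
K' ⊕ ipad = da 36 36; K' ⊕ opad = b0 5c 5c.
Inner hash: sum = 218+54+54+60 = 386; mod 256 = 130 → 82.
Outer hash (recomputed tag): sum = 176+92+92+130 = 490; mod 256 = 234 → ea.
Recomputed tag = ea; claimed = af → mismatch.

invalid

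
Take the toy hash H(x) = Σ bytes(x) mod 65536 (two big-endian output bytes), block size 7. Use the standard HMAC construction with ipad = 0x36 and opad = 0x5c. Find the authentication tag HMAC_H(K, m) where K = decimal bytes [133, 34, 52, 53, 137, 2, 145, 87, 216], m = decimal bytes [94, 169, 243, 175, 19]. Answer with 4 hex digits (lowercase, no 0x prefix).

02a2

Key decimal bytes [133, 34, 52, 53, 137, 2, 145, 87, 216] = 85 22 34 35 89 02 91 57 d8 is 9 bytes > B = 7, so hash it first: H(key) = 03 5b, then zero-pad to 7 bytes: K' = 03 5b 00 00 00 00 00.
K' ⊕ ipad = 35 6d 36 36 36 36 36.  K' ⊕ opad = 5f 07 5c 5c 5c 5c 5c.
Inner input = (K'⊕ipad) ∥ m = 35 6d 36 36 36 36 36 ∥ 5e a9 f3 af 13.
Inner hash: sum = 53+109+54+54+54+54+54+94+169+243+175+19 = 1132 → 04 6c.
Outer input = (K'⊕opad) ∥ inner = 5f 07 5c 5c 5c 5c 5c ∥ 04 6c.
Outer hash (tag): sum = 95+7+92+92+92+92+92+4+108 = 674 → 02 a2.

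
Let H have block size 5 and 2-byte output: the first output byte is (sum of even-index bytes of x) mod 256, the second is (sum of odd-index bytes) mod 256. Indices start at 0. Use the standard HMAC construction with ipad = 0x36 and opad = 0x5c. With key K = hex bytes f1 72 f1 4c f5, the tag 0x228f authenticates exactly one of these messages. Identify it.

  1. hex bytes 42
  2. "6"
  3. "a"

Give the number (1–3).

3

Key hex bytes f1 72 f1 4c f5 is exactly B = 5 bytes: K' = f1 72 f1 4c f5.
K' ⊕ ipad = c7 44 c7 7a c3; K' ⊕ opad = ad 2e ad 10 a9.
m1: inner = H(c7 44 c7 7a c3 42) = 51 00; tag = H(ad 2e ad 10 a9 51 00) = 038f
m2: inner = H(c7 44 c7 7a c3 36) = 51 f4; tag = H(ad 2e ad 10 a9 51 f4) = f78f
m3: inner = H(c7 44 c7 7a c3 61) = 51 1f; tag = H(ad 2e ad 10 a9 51 1f) = 228f ← matches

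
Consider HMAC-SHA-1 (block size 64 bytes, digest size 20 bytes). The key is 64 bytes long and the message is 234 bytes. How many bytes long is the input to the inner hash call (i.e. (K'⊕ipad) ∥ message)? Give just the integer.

298

Key is 64 ≤ 64 bytes, zero-padded: |K'| = 64.
Inner input = (K'⊕ipad) ∥ m → 64 + 234 = 298 bytes.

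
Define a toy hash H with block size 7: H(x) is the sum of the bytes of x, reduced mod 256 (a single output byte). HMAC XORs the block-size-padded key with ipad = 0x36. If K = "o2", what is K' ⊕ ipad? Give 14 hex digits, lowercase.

59043636363636

Key "o2" = 6f 32 is 2 bytes ≤ B = 7; zero-pad to 7 bytes: K' = 6f 32 00 00 00 00 00.
XOR each byte with 0x36: 6f⊕36=59, 32⊕36=04, 00⊕36=36, 00⊕36=36, 00⊕36=36, 00⊕36=36, 00⊕36=36.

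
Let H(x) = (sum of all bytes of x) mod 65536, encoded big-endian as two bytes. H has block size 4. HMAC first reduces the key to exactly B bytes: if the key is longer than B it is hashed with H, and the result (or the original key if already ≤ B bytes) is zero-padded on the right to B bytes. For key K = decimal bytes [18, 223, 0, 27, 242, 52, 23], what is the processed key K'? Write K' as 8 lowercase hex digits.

|K| = 7 > B = 4, so first hash the key.
H(K): sum = 18+223+0+27+242+52+23 = 585 → 02 49.
Zero-pad H(K) = 02 49 to 4 bytes: K' = 02 49 00 00.

02490000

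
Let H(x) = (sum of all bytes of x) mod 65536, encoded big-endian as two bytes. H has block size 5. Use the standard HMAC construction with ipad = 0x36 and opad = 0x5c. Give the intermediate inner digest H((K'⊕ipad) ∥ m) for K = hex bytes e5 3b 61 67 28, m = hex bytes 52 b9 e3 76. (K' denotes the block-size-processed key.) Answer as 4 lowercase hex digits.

040a

Key hex bytes e5 3b 61 67 28 is exactly B = 5 bytes: K' = e5 3b 61 67 28.
K' ⊕ ipad = d3 0d 57 51 1e.
Inner input = d3 0d 57 51 1e ∥ 52 b9 e3 76.
Inner hash: sum = 211+13+87+81+30+82+185+227+118 = 1034 → 04 0a.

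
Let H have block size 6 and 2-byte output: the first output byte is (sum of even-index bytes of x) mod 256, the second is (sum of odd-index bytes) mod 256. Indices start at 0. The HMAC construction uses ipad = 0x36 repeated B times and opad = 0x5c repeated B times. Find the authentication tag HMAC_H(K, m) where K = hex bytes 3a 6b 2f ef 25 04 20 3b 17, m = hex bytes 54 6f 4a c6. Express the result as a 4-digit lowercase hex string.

4ecd

Key hex bytes 3a 6b 2f ef 25 04 20 3b 17 is 9 bytes > B = 6, so hash it first: H(key) = c5 99, then zero-pad to 6 bytes: K' = c5 99 00 00 00 00.
K' ⊕ ipad = f3 af 36 36 36 36.  K' ⊕ opad = 99 c5 5c 5c 5c 5c.
Inner input = (K'⊕ipad) ∥ m = f3 af 36 36 36 36 ∥ 54 6f 4a c6.
Inner hash: even-index sum = 509 mod 256 = 253; odd-index sum = 592 mod 256 = 80 → fd 50.
Outer input = (K'⊕opad) ∥ inner = 99 c5 5c 5c 5c 5c ∥ fd 50.
Outer hash (tag): even-index sum = 590 mod 256 = 78; odd-index sum = 461 mod 256 = 205 → 4e cd.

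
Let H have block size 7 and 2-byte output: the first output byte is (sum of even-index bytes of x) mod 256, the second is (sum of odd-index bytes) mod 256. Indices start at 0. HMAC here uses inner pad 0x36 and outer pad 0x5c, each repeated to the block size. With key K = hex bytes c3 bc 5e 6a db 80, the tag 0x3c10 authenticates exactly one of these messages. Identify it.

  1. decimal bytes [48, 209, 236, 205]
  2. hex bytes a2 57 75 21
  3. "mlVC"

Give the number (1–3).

Key hex bytes c3 bc 5e 6a db 80 is 6 bytes ≤ B = 7; zero-pad to 7 bytes: K' = c3 bc 5e 6a db 80 00.
K' ⊕ ipad = f5 8a 68 5c ed b6 36; K' ⊕ opad = 9f e0 02 36 87 dc 5c.
m1: inner = H(f5 8a 68 5c ed b6 36 30 d1 ec cd) = 1e b8; tag = H(9f e0 02 36 87 dc 5c 1e b8) = 3c10 ← matches
m2: inner = H(f5 8a 68 5c ed b6 36 a2 57 75 21) = f8 b3; tag = H(9f e0 02 36 87 dc 5c f8 b3) = 37ea
m3: inner = H(f5 8a 68 5c ed b6 36 6d 6c 56 43) = 2f 5f; tag = H(9f e0 02 36 87 dc 5c 2f 5f) = e321

1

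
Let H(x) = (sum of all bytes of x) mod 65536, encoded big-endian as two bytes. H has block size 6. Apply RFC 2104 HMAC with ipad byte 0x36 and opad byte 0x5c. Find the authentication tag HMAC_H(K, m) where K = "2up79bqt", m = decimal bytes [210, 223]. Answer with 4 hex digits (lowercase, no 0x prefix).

0318

Key "2up79bqt" = 32 75 70 37 39 62 71 74 is 8 bytes > B = 6, so hash it first: H(key) = 02 ce, then zero-pad to 6 bytes: K' = 02 ce 00 00 00 00.
K' ⊕ ipad = 34 f8 36 36 36 36.  K' ⊕ opad = 5e 92 5c 5c 5c 5c.
Inner input = (K'⊕ipad) ∥ m = 34 f8 36 36 36 36 ∥ d2 df.
Inner hash: sum = 52+248+54+54+54+54+210+223 = 949 → 03 b5.
Outer input = (K'⊕opad) ∥ inner = 5e 92 5c 5c 5c 5c ∥ 03 b5.
Outer hash (tag): sum = 94+146+92+92+92+92+3+181 = 792 → 03 18.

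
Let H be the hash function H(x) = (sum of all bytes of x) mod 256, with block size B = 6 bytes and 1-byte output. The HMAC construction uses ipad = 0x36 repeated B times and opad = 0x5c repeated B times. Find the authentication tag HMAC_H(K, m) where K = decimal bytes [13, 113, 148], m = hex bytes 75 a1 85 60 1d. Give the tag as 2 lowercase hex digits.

Key decimal bytes [13, 113, 148] = 0d 71 94 is 3 bytes ≤ B = 6; zero-pad to 6 bytes: K' = 0d 71 94 00 00 00.
K' ⊕ ipad = 3b 47 a2 36 36 36.  K' ⊕ opad = 51 2d c8 5c 5c 5c.
Inner input = (K'⊕ipad) ∥ m = 3b 47 a2 36 36 36 ∥ 75 a1 85 60 1d.
Inner hash: sum = 59+71+162+54+54+54+117+161+133+96+29 = 990; mod 256 = 222 → de.
Outer input = (K'⊕opad) ∥ inner = 51 2d c8 5c 5c 5c ∥ de.
Outer hash (tag): sum = 81+45+200+92+92+92+222 = 824; mod 256 = 56 → 38.

38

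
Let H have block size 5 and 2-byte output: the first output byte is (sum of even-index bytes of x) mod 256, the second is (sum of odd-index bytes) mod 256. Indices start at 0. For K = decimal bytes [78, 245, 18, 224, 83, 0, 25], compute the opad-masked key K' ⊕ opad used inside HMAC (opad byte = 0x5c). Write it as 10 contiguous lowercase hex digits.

Key decimal bytes [78, 245, 18, 224, 83, 0, 25] = 4e f5 12 e0 53 00 19 is 7 bytes > B = 5, so hash it first: H(key) = cc d5, then zero-pad to 5 bytes: K' = cc d5 00 00 00.
XOR each byte with 0x5c: cc⊕5c=90, d5⊕5c=89, 00⊕5c=5c, 00⊕5c=5c, 00⊕5c=5c.

90895c5c5c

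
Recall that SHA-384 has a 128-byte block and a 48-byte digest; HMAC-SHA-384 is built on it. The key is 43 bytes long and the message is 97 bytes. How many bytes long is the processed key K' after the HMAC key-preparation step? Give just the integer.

Key is 43 ≤ 128 bytes, zero-padded: |K'| = 128.

128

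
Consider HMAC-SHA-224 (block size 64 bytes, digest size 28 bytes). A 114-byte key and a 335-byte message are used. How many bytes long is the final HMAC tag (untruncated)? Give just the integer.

28

The tag is one SHA-224 digest: 28 bytes.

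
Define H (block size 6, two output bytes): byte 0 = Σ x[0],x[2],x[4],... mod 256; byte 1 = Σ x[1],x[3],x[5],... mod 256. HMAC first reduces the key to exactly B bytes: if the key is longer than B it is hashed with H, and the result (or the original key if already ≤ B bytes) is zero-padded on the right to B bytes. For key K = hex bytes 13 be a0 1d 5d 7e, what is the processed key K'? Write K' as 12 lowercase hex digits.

13bea01d5d7e

Key hex bytes 13 be a0 1d 5d 7e is exactly B = 6 bytes: K' = 13 be a0 1d 5d 7e.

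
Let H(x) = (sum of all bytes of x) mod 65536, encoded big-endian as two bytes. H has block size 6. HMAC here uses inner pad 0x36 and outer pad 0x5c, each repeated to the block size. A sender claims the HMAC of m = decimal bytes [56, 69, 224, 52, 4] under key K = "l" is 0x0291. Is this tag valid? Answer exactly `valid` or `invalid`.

invalid

Key "l" = 6c is 1 byte ≤ B = 6; zero-pad to 6 bytes: K' = 6c 00 00 00 00 00.
K' ⊕ ipad = 5a 36 36 36 36 36; K' ⊕ opad = 30 5c 5c 5c 5c 5c.
Inner hash: sum = 90+54+54+54+54+54+56+69+224+52+4 = 765 → 02 fd.
Outer hash (recomputed tag): sum = 48+92+92+92+92+92+2+253 = 763 → 02 fb.
Recomputed tag = 02fb; claimed = 0291 → mismatch.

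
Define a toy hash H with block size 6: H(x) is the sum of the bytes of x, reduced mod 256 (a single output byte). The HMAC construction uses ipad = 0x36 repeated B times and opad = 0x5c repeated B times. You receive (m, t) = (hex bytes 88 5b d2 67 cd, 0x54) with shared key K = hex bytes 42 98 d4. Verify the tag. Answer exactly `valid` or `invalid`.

invalid

Key hex bytes 42 98 d4 is 3 bytes ≤ B = 6; zero-pad to 6 bytes: K' = 42 98 d4 00 00 00.
K' ⊕ ipad = 74 ae e2 36 36 36; K' ⊕ opad = 1e c4 88 5c 5c 5c.
Inner hash: sum = 116+174+226+54+54+54+136+91+210+103+205 = 1423; mod 256 = 143 → 8f.
Outer hash (recomputed tag): sum = 30+196+136+92+92+92+143 = 781; mod 256 = 13 → 0d.
Recomputed tag = 0d; claimed = 54 → mismatch.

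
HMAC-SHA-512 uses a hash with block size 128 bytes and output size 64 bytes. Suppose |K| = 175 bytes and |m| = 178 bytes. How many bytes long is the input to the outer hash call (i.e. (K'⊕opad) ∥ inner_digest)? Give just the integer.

192

Key is 175 > 128 bytes, so it is hashed to 64 bytes then zero-padded to 128: |K'| = 128.
Outer input = (K'⊕opad) ∥ H(inner) → 128 + 64 = 192 bytes.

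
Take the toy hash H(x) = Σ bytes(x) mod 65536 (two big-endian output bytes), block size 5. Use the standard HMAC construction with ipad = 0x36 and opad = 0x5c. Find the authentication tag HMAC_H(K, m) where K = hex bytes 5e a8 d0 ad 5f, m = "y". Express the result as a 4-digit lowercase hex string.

02e2

Key hex bytes 5e a8 d0 ad 5f is exactly B = 5 bytes: K' = 5e a8 d0 ad 5f.
K' ⊕ ipad = 68 9e e6 9b 69.  K' ⊕ opad = 02 f4 8c f1 03.
Inner input = (K'⊕ipad) ∥ m = 68 9e e6 9b 69 ∥ 79.
Inner hash: sum = 104+158+230+155+105+121 = 873 → 03 69.
Outer input = (K'⊕opad) ∥ inner = 02 f4 8c f1 03 ∥ 03 69.
Outer hash (tag): sum = 2+244+140+241+3+3+105 = 738 → 02 e2.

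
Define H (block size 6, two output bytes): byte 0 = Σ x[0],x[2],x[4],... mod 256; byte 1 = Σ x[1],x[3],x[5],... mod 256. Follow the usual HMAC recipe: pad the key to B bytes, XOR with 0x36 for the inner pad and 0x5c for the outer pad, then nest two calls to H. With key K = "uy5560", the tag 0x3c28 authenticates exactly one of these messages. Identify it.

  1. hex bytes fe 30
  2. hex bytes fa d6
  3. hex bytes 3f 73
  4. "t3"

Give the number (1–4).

Key "uy5560" = 75 79 35 35 36 30 is exactly B = 6 bytes: K' = 75 79 35 35 36 30.
K' ⊕ ipad = 43 4f 03 03 00 06; K' ⊕ opad = 29 25 69 69 6a 6c.
m1: inner = H(43 4f 03 03 00 06 fe 30) = 44 88; tag = H(29 25 69 69 6a 6c 44 88) = 4082
m2: inner = H(43 4f 03 03 00 06 fa d6) = 40 2e; tag = H(29 25 69 69 6a 6c 40 2e) = 3c28 ← matches
m3: inner = H(43 4f 03 03 00 06 3f 73) = 85 cb; tag = H(29 25 69 69 6a 6c 85 cb) = 81c5
m4: inner = H(43 4f 03 03 00 06 74 33) = ba 8b; tag = H(29 25 69 69 6a 6c ba 8b) = b685

2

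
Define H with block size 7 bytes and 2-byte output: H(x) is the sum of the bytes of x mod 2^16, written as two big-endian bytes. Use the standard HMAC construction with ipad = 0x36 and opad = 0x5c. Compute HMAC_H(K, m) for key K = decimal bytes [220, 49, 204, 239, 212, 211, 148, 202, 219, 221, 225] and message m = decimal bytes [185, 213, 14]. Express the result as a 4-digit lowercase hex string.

Key decimal bytes [220, 49, 204, 239, 212, 211, 148, 202, 219, 221, 225] = dc 31 cc ef d4 d3 94 ca db dd e1 is 11 bytes > B = 7, so hash it first: H(key) = 08 66, then zero-pad to 7 bytes: K' = 08 66 00 00 00 00 00.
K' ⊕ ipad = 3e 50 36 36 36 36 36.  K' ⊕ opad = 54 3a 5c 5c 5c 5c 5c.
Inner input = (K'⊕ipad) ∥ m = 3e 50 36 36 36 36 36 ∥ b9 d5 0e.
Inner hash: sum = 62+80+54+54+54+54+54+185+213+14 = 824 → 03 38.
Outer input = (K'⊕opad) ∥ inner = 54 3a 5c 5c 5c 5c 5c ∥ 03 38.
Outer hash (tag): sum = 84+58+92+92+92+92+92+3+56 = 661 → 02 95.

0295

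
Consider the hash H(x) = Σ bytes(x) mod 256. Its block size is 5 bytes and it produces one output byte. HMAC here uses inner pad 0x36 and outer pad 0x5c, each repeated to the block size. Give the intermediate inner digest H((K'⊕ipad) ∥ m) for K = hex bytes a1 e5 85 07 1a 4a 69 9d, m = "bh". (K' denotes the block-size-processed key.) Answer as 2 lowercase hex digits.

Key hex bytes a1 e5 85 07 1a 4a 69 9d is 8 bytes > B = 5, so hash it first: H(key) = 7c, then zero-pad to 5 bytes: K' = 7c 00 00 00 00.
K' ⊕ ipad = 4a 36 36 36 36.
Inner input = 4a 36 36 36 36 ∥ 62 68.
Inner hash: sum = 74+54+54+54+54+98+104 = 492; mod 256 = 236 → ec.

ec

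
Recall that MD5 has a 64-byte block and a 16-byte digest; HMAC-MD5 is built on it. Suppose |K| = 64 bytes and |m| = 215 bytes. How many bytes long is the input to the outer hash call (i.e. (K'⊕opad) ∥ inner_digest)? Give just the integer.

80

Key is 64 ≤ 64 bytes, zero-padded: |K'| = 64.
Outer input = (K'⊕opad) ∥ H(inner) → 64 + 16 = 80 bytes.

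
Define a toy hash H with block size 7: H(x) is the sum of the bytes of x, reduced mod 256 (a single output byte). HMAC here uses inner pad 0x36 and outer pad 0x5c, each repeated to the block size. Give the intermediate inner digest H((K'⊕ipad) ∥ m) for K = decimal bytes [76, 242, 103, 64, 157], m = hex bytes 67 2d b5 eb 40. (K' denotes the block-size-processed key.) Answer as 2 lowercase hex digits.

90

Key decimal bytes [76, 242, 103, 64, 157] = 4c f2 67 40 9d is 5 bytes ≤ B = 7; zero-pad to 7 bytes: K' = 4c f2 67 40 9d 00 00.
K' ⊕ ipad = 7a c4 51 76 ab 36 36.
Inner input = 7a c4 51 76 ab 36 36 ∥ 67 2d b5 eb 40.
Inner hash: sum = 122+196+81+118+171+54+54+103+45+181+235+64 = 1424; mod 256 = 144 → 90.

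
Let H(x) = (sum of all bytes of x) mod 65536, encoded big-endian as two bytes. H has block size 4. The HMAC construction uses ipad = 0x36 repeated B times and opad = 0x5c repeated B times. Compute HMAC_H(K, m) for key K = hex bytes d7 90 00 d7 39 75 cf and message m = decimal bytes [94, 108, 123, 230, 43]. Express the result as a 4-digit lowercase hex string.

Key hex bytes d7 90 00 d7 39 75 cf is 7 bytes > B = 4, so hash it first: H(key) = 03 bb, then zero-pad to 4 bytes: K' = 03 bb 00 00.
K' ⊕ ipad = 35 8d 36 36.  K' ⊕ opad = 5f e7 5c 5c.
Inner input = (K'⊕ipad) ∥ m = 35 8d 36 36 ∥ 5e 6c 7b e6 2b.
Inner hash: sum = 53+141+54+54+94+108+123+230+43 = 900 → 03 84.
Outer input = (K'⊕opad) ∥ inner = 5f e7 5c 5c ∥ 03 84.
Outer hash (tag): sum = 95+231+92+92+3+132 = 645 → 02 85.

0285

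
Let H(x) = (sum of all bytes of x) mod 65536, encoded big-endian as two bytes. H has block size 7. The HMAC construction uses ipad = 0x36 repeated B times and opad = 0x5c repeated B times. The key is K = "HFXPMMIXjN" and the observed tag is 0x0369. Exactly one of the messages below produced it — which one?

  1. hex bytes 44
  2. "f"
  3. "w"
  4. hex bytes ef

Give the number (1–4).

Key "HFXPMMIXjN" = 48 46 58 50 4d 4d 49 58 6a 4e is 10 bytes > B = 7, so hash it first: H(key) = 03 29, then zero-pad to 7 bytes: K' = 03 29 00 00 00 00 00.
K' ⊕ ipad = 35 1f 36 36 36 36 36; K' ⊕ opad = 5f 75 5c 5c 5c 5c 5c.
m1: inner = H(35 1f 36 36 36 36 36 44) = 01 a6; tag = H(5f 75 5c 5c 5c 5c 5c 01 a6) = 0347
m2: inner = H(35 1f 36 36 36 36 36 66) = 01 c8; tag = H(5f 75 5c 5c 5c 5c 5c 01 c8) = 0369 ← matches
m3: inner = H(35 1f 36 36 36 36 36 77) = 01 d9; tag = H(5f 75 5c 5c 5c 5c 5c 01 d9) = 037a
m4: inner = H(35 1f 36 36 36 36 36 ef) = 02 51; tag = H(5f 75 5c 5c 5c 5c 5c 02 51) = 02f3

2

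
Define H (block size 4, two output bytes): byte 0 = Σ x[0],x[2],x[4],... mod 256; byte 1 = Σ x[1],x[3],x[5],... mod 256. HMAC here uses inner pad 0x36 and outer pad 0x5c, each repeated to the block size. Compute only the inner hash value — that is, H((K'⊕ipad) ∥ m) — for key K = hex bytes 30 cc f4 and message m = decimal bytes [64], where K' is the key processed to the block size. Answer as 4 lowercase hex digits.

0830

Key hex bytes 30 cc f4 is 3 bytes ≤ B = 4; zero-pad to 4 bytes: K' = 30 cc f4 00.
K' ⊕ ipad = 06 fa c2 36.
Inner input = 06 fa c2 36 ∥ 40.
Inner hash: even-index sum = 264 mod 256 = 8; odd-index sum = 304 mod 256 = 48 → 08 30.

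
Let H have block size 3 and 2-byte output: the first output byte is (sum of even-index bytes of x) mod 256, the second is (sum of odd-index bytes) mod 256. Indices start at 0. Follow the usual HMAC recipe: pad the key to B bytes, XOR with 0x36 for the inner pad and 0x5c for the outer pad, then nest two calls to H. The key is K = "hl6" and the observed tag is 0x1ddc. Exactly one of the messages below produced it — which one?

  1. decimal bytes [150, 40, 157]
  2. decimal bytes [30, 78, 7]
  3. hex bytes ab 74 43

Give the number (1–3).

Key "hl6" = 68 6c 36 is exactly B = 3 bytes: K' = 68 6c 36.
K' ⊕ ipad = 5e 5a 00; K' ⊕ opad = 34 30 6a.
m1: inner = H(5e 5a 00 96 28 9d) = 86 8d; tag = H(34 30 6a 86 8d) = 2bb6
m2: inner = H(5e 5a 00 1e 4e 07) = ac 7f; tag = H(34 30 6a ac 7f) = 1ddc ← matches
m3: inner = H(5e 5a 00 ab 74 43) = d2 48; tag = H(34 30 6a d2 48) = e602

2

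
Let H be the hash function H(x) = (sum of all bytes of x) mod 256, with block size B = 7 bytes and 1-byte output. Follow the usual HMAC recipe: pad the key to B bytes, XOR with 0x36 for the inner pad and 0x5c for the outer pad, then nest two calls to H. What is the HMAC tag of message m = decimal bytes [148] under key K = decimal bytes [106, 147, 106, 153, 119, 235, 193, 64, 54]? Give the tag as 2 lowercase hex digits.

Key decimal bytes [106, 147, 106, 153, 119, 235, 193, 64, 54] = 6a 93 6a 99 77 eb c1 40 36 is 9 bytes > B = 7, so hash it first: H(key) = 99, then zero-pad to 7 bytes: K' = 99 00 00 00 00 00 00.
K' ⊕ ipad = af 36 36 36 36 36 36.  K' ⊕ opad = c5 5c 5c 5c 5c 5c 5c.
Inner input = (K'⊕ipad) ∥ m = af 36 36 36 36 36 36 ∥ 94.
Inner hash: sum = 175+54+54+54+54+54+54+148 = 647; mod 256 = 135 → 87.
Outer input = (K'⊕opad) ∥ inner = c5 5c 5c 5c 5c 5c 5c ∥ 87.
Outer hash (tag): sum = 197+92+92+92+92+92+92+135 = 884; mod 256 = 116 → 74.

74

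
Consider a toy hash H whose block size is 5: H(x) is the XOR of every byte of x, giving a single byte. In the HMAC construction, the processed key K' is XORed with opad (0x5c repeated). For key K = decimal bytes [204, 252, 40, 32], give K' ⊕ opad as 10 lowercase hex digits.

Key decimal bytes [204, 252, 40, 32] = cc fc 28 20 is 4 bytes ≤ B = 5; zero-pad to 5 bytes: K' = cc fc 28 20 00.
XOR each byte with 0x5c: cc⊕5c=90, fc⊕5c=a0, 28⊕5c=74, 20⊕5c=7c, 00⊕5c=5c.

90a0747c5c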